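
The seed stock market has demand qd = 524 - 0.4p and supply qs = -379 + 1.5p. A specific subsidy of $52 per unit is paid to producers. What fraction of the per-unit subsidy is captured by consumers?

Consumer share = 15/19

Pre-subsidy: 524 - 0.4p = -379 + 1.5p gives p* = 9030/19, q* = 6344/19.
With the subsidy, sellers receive ps = pb + 52 for each unit, where pb is the price buyers pay.
Supply in terms of pb becomes qs = -379 + 1.5(pb + 52) = -301 + 1.5pb. Setting this equal to demand: 524 - 0.4pb = -301 + 1.5pb, so pb = 8250/19.
Sellers receive ps = 8250/19 + 52 = 9238/19; q' = 524 − 0.4·(8250/19) = 6656/19.
Buyers' price falls by p* − pb = 9030/19 − 8250/19 = 780/19; sellers' price rises by ps − p* = 9238/19 − 9030/19 = 208/19.
So consumers capture (780/19)/52 = 15/19 of each unit of subsidy.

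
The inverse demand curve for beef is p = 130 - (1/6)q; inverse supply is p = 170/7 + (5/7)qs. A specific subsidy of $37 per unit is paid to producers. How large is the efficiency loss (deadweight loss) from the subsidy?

Pre-subsidy: 130 - (1/6)q = 170/7 + (5/7)q gives q* = 120 and p* = 110.
With the subsidy, sellers receive ps = pb + 37 for each unit, where pb is the price buyers pay.
On the curves, pb = 130 - (1/6)q and ps = 170/7 + (5/7)q; the wedge ps − pb = 37 gives 170/7 + (5/7)q − (130 - (1/6)q) = 37, so q' = 162.
Then pb = 130 − (1/6)·162 = 103 and ps = 170/7 + (5/7)·162 = 140.
The subsidy expands output by 162 − 120 = 42 past the efficient level; on those units the gap between marginal cost and willingness to pay runs from 0 up to 37.
DWL = ½ × 37 × 42 = 777.

Deadweight loss = $777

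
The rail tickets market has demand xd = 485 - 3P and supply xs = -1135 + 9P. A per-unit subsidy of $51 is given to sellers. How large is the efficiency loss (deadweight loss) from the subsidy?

Pre-subsidy: 485 - 3P = -1135 + 9P gives P* = 135, x* = 80.
With the subsidy, sellers receive Ps = Pb + 51 for each unit, where Pb is the price buyers pay.
Supply in terms of Pb becomes xs = -1135 + 9(Pb + 51) = -676 + 9Pb. Setting this equal to demand: 485 - 3Pb = -676 + 9Pb, so Pb = 96.75.
Sellers receive Ps = 96.75 + 51 = 147.75; x' = 485 − 3·96.75 = 194.75.
The subsidy expands output by 194.75 − 80 = 114.75 past the efficient level; on those units the gap between marginal cost and willingness to pay runs from 0 up to 51.
DWL = ½ × 51 × 114.75 = 2926.125.

Deadweight loss = $2926.125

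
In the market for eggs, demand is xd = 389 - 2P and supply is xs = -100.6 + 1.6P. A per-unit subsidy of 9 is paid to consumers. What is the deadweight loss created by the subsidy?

Pre-subsidy: 389 - 2P = -100.6 + 1.6P gives P* = 136, x* = 117.
With the rebate, buyers effectively pay Pb = Ps − 9, where Ps is the price sellers receive.
Demand in terms of Ps becomes xd = 389 − 2(Ps − 9) = 407 - 2Ps. Setting this equal to supply: 407 - 2Ps = -100.6 + 1.6Ps, so Ps = 141.
Buyers pay Pb = 141 − 9 = 132; x' = -100.6 + 1.6·141 = 125.
The subsidy expands output by 125 − 117 = 8 past the efficient level; on those units the gap between marginal cost and willingness to pay runs from 0 up to 9.
DWL = ½ × 9 × 8 = 36.

Deadweight loss = 36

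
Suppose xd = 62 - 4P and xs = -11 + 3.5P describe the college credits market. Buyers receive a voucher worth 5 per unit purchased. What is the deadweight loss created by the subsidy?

Pre-subsidy: 62 - 4P = -11 + 3.5P gives P* = 146/15, x* = 346/15.
With the rebate, buyers effectively pay Pb = Ps − 5, where Ps is the price sellers receive.
Demand in terms of Ps becomes xd = 62 − 4(Ps − 5) = 82 - 4Ps. Setting this equal to supply: 82 - 4Ps = -11 + 3.5Ps, so Ps = 12.4.
Buyers pay Pb = 12.4 − 5 = 7.4; x' = -11 + 3.5·12.4 = 32.4.
The subsidy expands output by 32.4 − 346/15 = 28/3 past the efficient level; on those units the gap between marginal cost and willingness to pay runs from 0 up to 5.
DWL = ½ × 5 × 28/3 = 70/3.

Deadweight loss = 70/3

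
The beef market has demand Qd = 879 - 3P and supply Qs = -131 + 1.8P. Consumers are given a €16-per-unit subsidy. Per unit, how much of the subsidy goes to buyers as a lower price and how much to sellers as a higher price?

Pre-subsidy: 879 - 3P = -131 + 1.8P gives P* = 2525/12, Q* = 247.75.
With the rebate, buyers effectively pay Pb = Ps − 16, where Ps is the price sellers receive.
Demand in terms of Ps becomes Qd = 879 − 3(Ps − 16) = 927 - 3Ps. Setting this equal to supply: 927 - 3Ps = -131 + 1.8Ps, so Ps = 2645/12.
Buyers pay Pb = 2645/12 − 16 = 2453/12; Q' = -131 + 1.8·(2645/12) = 265.75.
Buyers' price falls by P* − Pb = 2525/12 − 2453/12 = 6; sellers' price rises by Ps − P* = 2645/12 − 2525/12 = 10.

Buyers gain €6 per unit; sellers gain €10 per unit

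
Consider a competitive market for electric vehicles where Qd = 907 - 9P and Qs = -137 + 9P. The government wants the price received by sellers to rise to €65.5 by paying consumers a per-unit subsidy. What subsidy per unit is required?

Required subsidy s = €15 per unit

At a seller price of 65.5, quantity supplied is -137 + 9·65.5 = 452.5.
Buyers absorb 452.5 only when they pay Pb with 907 − 9·Pb = 452.5, i.e. Pb = 50.5.
s = Ps − Pb = 65.5 − 50.5 = 15.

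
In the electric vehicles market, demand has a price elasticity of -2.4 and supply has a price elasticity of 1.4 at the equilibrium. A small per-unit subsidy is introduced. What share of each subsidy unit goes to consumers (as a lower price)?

For a small subsidy around the equilibrium, the benefit split depends on the relative slopes, which at a point are proportional to the elasticities.
Buyer share = εs/(εs + |εd|) = 1.4/(1.4 + 2.4) = 7/19; seller share = |εd|/(εs + |εd|) = 12/19.

Consumer share = 7/19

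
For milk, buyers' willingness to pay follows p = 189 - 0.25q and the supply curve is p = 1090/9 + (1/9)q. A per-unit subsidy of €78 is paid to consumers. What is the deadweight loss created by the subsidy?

Pre-subsidy: 189 - 0.25q = 1090/9 + (1/9)q gives q* = 188 and p* = 142.
With the rebate, buyers effectively pay pb = ps − 78, where ps is the price sellers receive.
On the curves, pb = 189 - 0.25q and ps = 1090/9 + (1/9)q; the wedge ps − pb = 78 gives 1090/9 + (1/9)q − (189 - 0.25q) = 78, so q' = 404.
Then pb = 189 − 0.25·404 = 88 and ps = 1090/9 + (1/9)·404 = 166.
The subsidy expands output by 404 − 188 = 216 past the efficient level; on those units the gap between marginal cost and willingness to pay runs from 0 up to 78.
DWL = ½ × 78 × 216 = 8424.

Deadweight loss = €8424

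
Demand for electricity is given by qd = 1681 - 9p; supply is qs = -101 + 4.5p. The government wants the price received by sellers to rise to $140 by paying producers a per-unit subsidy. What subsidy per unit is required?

Required subsidy s = $12 per unit

At a seller price of 140, quantity supplied is -101 + 4.5·140 = 529.
Buyers absorb 529 only when they pay pb with 1681 − 9·pb = 529, i.e. pb = 128.
s = ps − pb = 140 − 128 = 12.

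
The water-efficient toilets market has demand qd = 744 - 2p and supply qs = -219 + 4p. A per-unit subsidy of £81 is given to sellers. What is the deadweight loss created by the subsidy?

Pre-subsidy: 744 - 2p = -219 + 4p gives p* = 160.5, q* = 423.
With the subsidy, sellers receive ps = pb + 81 for each unit, where pb is the price buyers pay.
Supply in terms of pb becomes qs = -219 + 4(pb + 81) = 105 + 4pb. Setting this equal to demand: 744 - 2pb = 105 + 4pb, so pb = 106.5.
Sellers receive ps = 106.5 + 81 = 187.5; q' = 744 − 2·106.5 = 531.
The subsidy expands output by 531 − 423 = 108 past the efficient level; on those units the gap between marginal cost and willingness to pay runs from 0 up to 81.
DWL = ½ × 81 × 108 = 4374.

Deadweight loss = £4374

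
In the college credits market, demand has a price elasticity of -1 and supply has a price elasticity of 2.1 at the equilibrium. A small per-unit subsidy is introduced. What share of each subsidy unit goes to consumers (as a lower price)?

For a small subsidy around the equilibrium, the benefit split depends on the relative slopes, which at a point are proportional to the elasticities.
Buyer share = εs/(εs + |εd|) = 2.1/(2.1 + 1) = 21/31; seller share = |εd|/(εs + |εd|) = 10/31.

Consumer share = 21/31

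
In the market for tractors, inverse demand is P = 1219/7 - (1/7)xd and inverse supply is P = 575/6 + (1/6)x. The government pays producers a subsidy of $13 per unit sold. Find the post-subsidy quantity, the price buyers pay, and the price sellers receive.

Pre-subsidy: 1219/7 - (1/7)x = 575/6 + (1/6)x gives x* = 253 and P* = 138.
With the subsidy, sellers receive Ps = Pb + 13 for each unit, where Pb is the price buyers pay.
On the curves, Pb = 1219/7 - (1/7)x and Ps = 575/6 + (1/6)x; the wedge Ps − Pb = 13 gives 575/6 + (1/6)x − (1219/7 - (1/7)x) = 13, so x' = 295.
Then Pb = 1219/7 − (1/7)·295 = 132 and Ps = 575/6 + (1/6)·295 = 145.

x' = 295; buyers pay $132; sellers receive $145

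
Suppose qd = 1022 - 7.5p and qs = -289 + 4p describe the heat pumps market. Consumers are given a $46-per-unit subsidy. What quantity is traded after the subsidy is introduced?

Pre-subsidy: 1022 - 7.5p = -289 + 4p gives p* = 114, q* = 167.
With the rebate, buyers effectively pay pb = ps − 46, where ps is the price sellers receive.
Demand in terms of ps becomes qd = 1022 − 7.5(ps − 46) = 1367 - 7.5ps. Setting this equal to supply: 1367 - 7.5ps = -289 + 4ps, so ps = 144.
Buyers pay pb = 144 − 46 = 98; q' = -289 + 4·144 = 287.

q' = 287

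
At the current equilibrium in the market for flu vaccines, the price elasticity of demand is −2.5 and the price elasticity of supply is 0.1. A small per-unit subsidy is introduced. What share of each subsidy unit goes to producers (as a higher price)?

For a small subsidy around the equilibrium, the benefit split depends on the relative slopes, which at a point are proportional to the elasticities.
Buyer share = εs/(εs + |εd|) = 0.1/(0.1 + 2.5) = 1/26; seller share = |εd|/(εs + |εd|) = 25/26.
So producers capture 25/26 of the subsidy.

Producer share = 25/26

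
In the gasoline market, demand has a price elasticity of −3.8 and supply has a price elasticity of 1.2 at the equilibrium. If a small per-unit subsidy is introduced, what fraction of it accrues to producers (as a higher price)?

Producer share = 0.76

For a small subsidy around the equilibrium, the benefit split depends on the relative slopes, which at a point are proportional to the elasticities.
Buyer share = εs/(εs + |εd|) = 1.2/(1.2 + 3.8) = 0.24; seller share = |εd|/(εs + |εd|) = 0.76.
So producers capture 0.76 of the subsidy.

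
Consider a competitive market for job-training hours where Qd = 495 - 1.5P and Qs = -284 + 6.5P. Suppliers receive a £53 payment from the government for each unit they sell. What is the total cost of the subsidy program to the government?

Pre-subsidy: 495 - 1.5P = -284 + 6.5P gives P* = 97.375, Q* = 348.9375.
With the subsidy, sellers receive Ps = Pb + 53 for each unit, where Pb is the price buyers pay.
Supply in terms of Pb becomes Qs = -284 + 6.5(Pb + 53) = 60.5 + 6.5Pb. Setting this equal to demand: 495 - 1.5Pb = 60.5 + 6.5Pb, so Pb = 54.3125.
Sellers receive Ps = 54.3125 + 53 = 107.3125; Q' = 495 − 1.5·54.3125 = 413.53125.
Government outlay = subsidy × quantity = 53 × 413.53125 = 21917.15625.

Government cost = £21917.15625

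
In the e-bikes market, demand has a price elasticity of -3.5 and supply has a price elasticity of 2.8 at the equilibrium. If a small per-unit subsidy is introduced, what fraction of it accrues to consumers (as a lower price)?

Consumer share = 4/9

For a small subsidy around the equilibrium, the benefit split depends on the relative slopes, which at a point are proportional to the elasticities.
Buyer share = εs/(εs + |εd|) = 2.8/(2.8 + 3.5) = 4/9; seller share = |εd|/(εs + |εd|) = 5/9.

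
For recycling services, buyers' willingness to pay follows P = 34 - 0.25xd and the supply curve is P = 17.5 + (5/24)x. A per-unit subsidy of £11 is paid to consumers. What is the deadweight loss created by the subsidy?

Pre-subsidy: 34 - 0.25x = 17.5 + (5/24)x gives x* = 36 and P* = 25.
With the rebate, buyers effectively pay Pb = Ps − 11, where Ps is the price sellers receive.
On the curves, Pb = 34 - 0.25x and Ps = 17.5 + (5/24)x; the wedge Ps − Pb = 11 gives 17.5 + (5/24)x − (34 - 0.25x) = 11, so x' = 60.
Then Pb = 34 − 0.25·60 = 19 and Ps = 17.5 + (5/24)·60 = 30.
The subsidy expands output by 60 − 36 = 24 past the efficient level; on those units the gap between marginal cost and willingness to pay runs from 0 up to 11.
DWL = ½ × 11 × 24 = 132.

Deadweight loss = £132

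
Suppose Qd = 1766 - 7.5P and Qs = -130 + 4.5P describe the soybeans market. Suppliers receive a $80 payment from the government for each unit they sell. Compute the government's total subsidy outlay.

Pre-subsidy: 1766 - 7.5P = -130 + 4.5P gives P* = 158, Q* = 581.
With the subsidy, sellers receive Ps = Pb + 80 for each unit, where Pb is the price buyers pay.
Supply in terms of Pb becomes Qs = -130 + 4.5(Pb + 80) = 230 + 4.5Pb. Setting this equal to demand: 1766 - 7.5Pb = 230 + 4.5Pb, so Pb = 128.
Sellers receive Ps = 128 + 80 = 208; Q' = 1766 − 7.5·128 = 806.
Government outlay = subsidy × quantity = 80 × 806 = 64480.

Government cost = $64480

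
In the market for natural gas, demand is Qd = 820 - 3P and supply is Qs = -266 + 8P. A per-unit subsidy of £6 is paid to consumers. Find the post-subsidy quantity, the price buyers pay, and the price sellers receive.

Q' = 5906/11; buyers pay 1038/11; sellers receive 1104/11

Pre-subsidy: 820 - 3P = -266 + 8P gives P* = 1086/11, Q* = 5762/11.
With the rebate, buyers effectively pay Pb = Ps − 6, where Ps is the price sellers receive.
Demand in terms of Ps becomes Qd = 820 − 3(Ps − 6) = 838 - 3Ps. Setting this equal to supply: 838 - 3Ps = -266 + 8Ps, so Ps = 1104/11.
Buyers pay Pb = 1104/11 − 6 = 1038/11; Q' = -266 + 8·(1104/11) = 5906/11.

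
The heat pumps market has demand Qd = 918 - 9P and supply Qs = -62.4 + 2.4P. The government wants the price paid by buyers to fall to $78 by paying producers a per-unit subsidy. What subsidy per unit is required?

Required subsidy s = $38 per unit

At a buyer price of 78, quantity demanded is 918 − 9·78 = 216.
Sellers supply 216 only when they receive Ps with -62.4 + 2.4·Ps = 216, i.e. Ps = 116.
s = Ps − Pb = 116 − 78 = 38.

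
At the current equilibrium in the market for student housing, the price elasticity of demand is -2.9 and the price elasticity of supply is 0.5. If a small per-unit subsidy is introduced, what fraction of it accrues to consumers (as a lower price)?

Consumer share = 5/34

For a small subsidy around the equilibrium, the benefit split depends on the relative slopes, which at a point are proportional to the elasticities.
Buyer share = εs/(εs + |εd|) = 0.5/(0.5 + 2.9) = 5/34; seller share = |εd|/(εs + |εd|) = 29/34.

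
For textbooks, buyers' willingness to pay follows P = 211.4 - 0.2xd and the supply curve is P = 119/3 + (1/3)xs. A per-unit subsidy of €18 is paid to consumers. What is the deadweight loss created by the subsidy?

Deadweight loss = €303.75

Pre-subsidy: 211.4 - 0.2x = 119/3 + (1/3)x gives x* = 322 and P* = 147.
With the rebate, buyers effectively pay Pb = Ps − 18, where Ps is the price sellers receive.
On the curves, Pb = 211.4 - 0.2x and Ps = 119/3 + (1/3)x; the wedge Ps − Pb = 18 gives 119/3 + (1/3)x − (211.4 - 0.2x) = 18, so x' = 355.75.
Then Pb = 211.4 − 0.2·355.75 = 140.25 and Ps = 119/3 + (1/3)·355.75 = 158.25.
The subsidy expands output by 355.75 − 322 = 33.75 past the efficient level; on those units the gap between marginal cost and willingness to pay runs from 0 up to 18.
DWL = ½ × 18 × 33.75 = 303.75.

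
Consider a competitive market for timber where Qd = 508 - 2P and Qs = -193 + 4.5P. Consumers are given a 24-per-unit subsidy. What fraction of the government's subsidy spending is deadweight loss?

DWL / government spending = 27/529

Pre-subsidy: 508 - 2P = -193 + 4.5P gives P* = 1402/13, Q* = 3800/13.
With the rebate, buyers effectively pay Pb = Ps − 24, where Ps is the price sellers receive.
Demand in terms of Ps becomes Qd = 508 − 2(Ps − 24) = 556 - 2Ps. Setting this equal to supply: 556 - 2Ps = -193 + 4.5Ps, so Ps = 1498/13.
Buyers pay Pb = 1498/13 − 24 = 1186/13; Q' = -193 + 4.5·(1498/13) = 4232/13.
ΔCS = ½(3800/13 + 4232/13)(1402/13 − 1186/13) = 867456/169; ΔPS = ½(3800/13 + 4232/13)(1498/13 − 1402/13) = 385536/169.
Government spending = 24 × 4232/13 = 101568/13.
DWL = ½ × 24 × (4232/13 − 3800/13) = 5184/13; fraction = (5184/13) / (101568/13) = 27/529.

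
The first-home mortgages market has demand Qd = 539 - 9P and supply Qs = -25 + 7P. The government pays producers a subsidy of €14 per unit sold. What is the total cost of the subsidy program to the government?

Government cost = €3876.25

Pre-subsidy: 539 - 9P = -25 + 7P gives P* = 35.25, Q* = 221.75.
With the subsidy, sellers receive Ps = Pb + 14 for each unit, where Pb is the price buyers pay.
Supply in terms of Pb becomes Qs = -25 + 7(Pb + 14) = 73 + 7Pb. Setting this equal to demand: 539 - 9Pb = 73 + 7Pb, so Pb = 29.125.
Sellers receive Ps = 29.125 + 14 = 43.125; Q' = 539 − 9·29.125 = 276.875.
Government outlay = subsidy × quantity = 14 × 276.875 = 3876.25.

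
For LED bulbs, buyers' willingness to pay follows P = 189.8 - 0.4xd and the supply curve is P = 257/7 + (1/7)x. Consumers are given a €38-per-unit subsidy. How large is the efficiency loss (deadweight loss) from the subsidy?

Deadweight loss = €1330

Pre-subsidy: 189.8 - 0.4x = 257/7 + (1/7)x gives x* = 282 and P* = 77.
With the rebate, buyers effectively pay Pb = Ps − 38, where Ps is the price sellers receive.
On the curves, Pb = 189.8 - 0.4x and Ps = 257/7 + (1/7)x; the wedge Ps − Pb = 38 gives 257/7 + (1/7)x − (189.8 - 0.4x) = 38, so x' = 352.
Then Pb = 189.8 − 0.4·352 = 49 and Ps = 257/7 + (1/7)·352 = 87.
The subsidy expands output by 352 − 282 = 70 past the efficient level; on those units the gap between marginal cost and willingness to pay runs from 0 up to 38.
DWL = ½ × 38 × 70 = 1330.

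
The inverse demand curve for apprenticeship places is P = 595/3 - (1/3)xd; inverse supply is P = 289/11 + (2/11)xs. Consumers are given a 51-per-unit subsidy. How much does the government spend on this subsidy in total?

Government cost = 22083

Pre-subsidy: 595/3 - (1/3)x = 289/11 + (2/11)x gives x* = 334 and P* = 87.
With the rebate, buyers effectively pay Pb = Ps − 51, where Ps is the price sellers receive.
On the curves, Pb = 595/3 - (1/3)x and Ps = 289/11 + (2/11)x; the wedge Ps − Pb = 51 gives 289/11 + (2/11)x − (595/3 - (1/3)x) = 51, so x' = 433.
Then Pb = 595/3 − (1/3)·433 = 54 and Ps = 289/11 + (2/11)·433 = 105.
Government outlay = subsidy × quantity = 51 × 433 = 22083.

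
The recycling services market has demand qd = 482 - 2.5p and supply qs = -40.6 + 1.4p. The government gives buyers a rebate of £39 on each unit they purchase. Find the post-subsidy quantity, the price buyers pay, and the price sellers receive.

q' = 182; buyers pay £120; sellers receive £159

Pre-subsidy: 482 - 2.5p = -40.6 + 1.4p gives p* = 134, q* = 147.
With the rebate, buyers effectively pay pb = ps − 39, where ps is the price sellers receive.
Demand in terms of ps becomes qd = 482 − 2.5(ps − 39) = 579.5 - 2.5ps. Setting this equal to supply: 579.5 - 2.5ps = -40.6 + 1.4ps, so ps = 159.
Buyers pay pb = 159 − 39 = 120; q' = -40.6 + 1.4·159 = 182.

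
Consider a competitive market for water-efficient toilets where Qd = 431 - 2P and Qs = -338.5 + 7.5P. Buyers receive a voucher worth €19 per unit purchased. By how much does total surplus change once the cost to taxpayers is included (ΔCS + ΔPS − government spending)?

Net change in total surplus = -€285

Pre-subsidy: 431 - 2P = -338.5 + 7.5P gives P* = 81, Q* = 269.
With the rebate, buyers effectively pay Pb = Ps − 19, where Ps is the price sellers receive.
Demand in terms of Ps becomes Qd = 431 − 2(Ps − 19) = 469 - 2Ps. Setting this equal to supply: 469 - 2Ps = -338.5 + 7.5Ps, so Ps = 85.
Buyers pay Pb = 85 − 19 = 66; Q' = -338.5 + 7.5·85 = 299.
ΔCS = ½(269 + 299)(81 − 66) = 4260; ΔPS = ½(269 + 299)(85 − 81) = 1136.
Government spending = 19 × 299 = 5681.
Net change = 4260 + 1136 − 5681 = -285. The loss equals the DWL triangle ½·19·30.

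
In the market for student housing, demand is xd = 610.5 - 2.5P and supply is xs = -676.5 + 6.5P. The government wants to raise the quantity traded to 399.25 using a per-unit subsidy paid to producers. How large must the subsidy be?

At x = 399.25, invert demand for the buyer price: Pb = (610.5 − 399.25)/2.5 = 84.5; invert supply for the seller price: Ps = (399.25 − (-676.5))/6.5 = 165.5.
The subsidy must fill the gap: s = Ps − Pb = 165.5 − 84.5 = 81.

Required subsidy s = 81 per unit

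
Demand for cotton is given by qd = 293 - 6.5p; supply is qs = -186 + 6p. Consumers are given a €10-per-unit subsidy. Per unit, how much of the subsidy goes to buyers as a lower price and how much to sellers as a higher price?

Buyers gain €4.8 per unit; sellers gain €5.2 per unit

Pre-subsidy: 293 - 6.5p = -186 + 6p gives p* = 38.32, q* = 43.92.
With the rebate, buyers effectively pay pb = ps − 10, where ps is the price sellers receive.
Demand in terms of ps becomes qd = 293 − 6.5(ps − 10) = 358 - 6.5ps. Setting this equal to supply: 358 - 6.5ps = -186 + 6ps, so ps = 43.52.
Buyers pay pb = 43.52 − 10 = 33.52; q' = -186 + 6·43.52 = 75.12.
Buyers' price falls by p* − pb = 38.32 − 33.52 = 4.8; sellers' price rises by ps − p* = 43.52 − 38.32 = 5.2.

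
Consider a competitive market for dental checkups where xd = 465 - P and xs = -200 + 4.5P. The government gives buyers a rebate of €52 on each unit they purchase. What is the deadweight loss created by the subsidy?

Deadweight loss = 12168/11

Pre-subsidy: 465 - P = -200 + 4.5P gives P* = 1330/11, x* = 3785/11.
With the rebate, buyers effectively pay Pb = Ps − 52, where Ps is the price sellers receive.
Demand in terms of Ps becomes xd = 465 − 1(Ps − 52) = 517 - Ps. Setting this equal to supply: 517 - Ps = -200 + 4.5Ps, so Ps = 1434/11.
Buyers pay Pb = 1434/11 − 52 = 862/11; x' = -200 + 4.5·(1434/11) = 4253/11.
The subsidy expands output by 4253/11 − 3785/11 = 468/11 past the efficient level; on those units the gap between marginal cost and willingness to pay runs from 0 up to 52.
DWL = ½ × 52 × 468/11 = 12168/11.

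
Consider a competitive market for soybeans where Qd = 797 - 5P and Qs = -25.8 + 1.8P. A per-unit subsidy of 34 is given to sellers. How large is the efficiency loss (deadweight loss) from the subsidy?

Deadweight loss = 765

Pre-subsidy: 797 - 5P = -25.8 + 1.8P gives P* = 121, Q* = 192.
With the subsidy, sellers receive Ps = Pb + 34 for each unit, where Pb is the price buyers pay.
Supply in terms of Pb becomes Qs = -25.8 + 1.8(Pb + 34) = 35.4 + 1.8Pb. Setting this equal to demand: 797 - 5Pb = 35.4 + 1.8Pb, so Pb = 112.
Sellers receive Ps = 112 + 34 = 146; Q' = 797 − 5·112 = 237.
The subsidy expands output by 237 − 192 = 45 past the efficient level; on those units the gap between marginal cost and willingness to pay runs from 0 up to 34.
DWL = ½ × 34 × 45 = 765.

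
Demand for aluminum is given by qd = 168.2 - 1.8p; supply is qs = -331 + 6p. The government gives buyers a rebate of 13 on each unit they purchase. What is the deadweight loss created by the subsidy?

Pre-subsidy: 168.2 - 1.8p = -331 + 6p gives p* = 64, q* = 53.
With the rebate, buyers effectively pay pb = ps − 13, where ps is the price sellers receive.
Demand in terms of ps becomes qd = 168.2 − 1.8(ps − 13) = 191.6 - 1.8ps. Setting this equal to supply: 191.6 - 1.8ps = -331 + 6ps, so ps = 67.
Buyers pay pb = 67 − 13 = 54; q' = -331 + 6·67 = 71.
The subsidy expands output by 71 − 53 = 18 past the efficient level; on those units the gap between marginal cost and willingness to pay runs from 0 up to 13.
DWL = ½ × 13 × 18 = 117.

Deadweight loss = 117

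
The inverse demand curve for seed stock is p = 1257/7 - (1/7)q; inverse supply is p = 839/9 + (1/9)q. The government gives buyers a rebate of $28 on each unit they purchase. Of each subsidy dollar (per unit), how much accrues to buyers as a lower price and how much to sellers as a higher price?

Buyers gain $15.75 per unit; sellers gain $12.25 per unit

Pre-subsidy: 1257/7 - (1/7)q = 839/9 + (1/9)q gives q* = 340 and p* = 131.
With the rebate, buyers effectively pay pb = ps − 28, where ps is the price sellers receive.
On the curves, pb = 1257/7 - (1/7)q and ps = 839/9 + (1/9)q; the wedge ps − pb = 28 gives 839/9 + (1/9)q − (1257/7 - (1/7)q) = 28, so q' = 450.25.
Then pb = 1257/7 − (1/7)·450.25 = 115.25 and ps = 839/9 + (1/9)·450.25 = 143.25.
Buyers' price falls by p* − pb = 131 − 115.25 = 15.75; sellers' price rises by ps − p* = 143.25 − 131 = 12.25.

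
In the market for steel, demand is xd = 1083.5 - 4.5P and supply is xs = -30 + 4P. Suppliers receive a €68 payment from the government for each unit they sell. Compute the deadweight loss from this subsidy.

Deadweight loss = €4896

Pre-subsidy: 1083.5 - 4.5P = -30 + 4P gives P* = 131, x* = 494.
With the subsidy, sellers receive Ps = Pb + 68 for each unit, where Pb is the price buyers pay.
Supply in terms of Pb becomes xs = -30 + 4(Pb + 68) = 242 + 4Pb. Setting this equal to demand: 1083.5 - 4.5Pb = 242 + 4Pb, so Pb = 99.
Sellers receive Ps = 99 + 68 = 167; x' = 1083.5 − 4.5·99 = 638.
The subsidy expands output by 638 − 494 = 144 past the efficient level; on those units the gap between marginal cost and willingness to pay runs from 0 up to 68.
DWL = ½ × 68 × 144 = 4896.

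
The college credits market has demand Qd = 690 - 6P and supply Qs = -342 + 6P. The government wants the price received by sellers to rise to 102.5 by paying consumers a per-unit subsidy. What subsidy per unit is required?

At a seller price of 102.5, quantity supplied is -342 + 6·102.5 = 273.
Buyers absorb 273 only when they pay Pb with 690 − 6·Pb = 273, i.e. Pb = 69.5.
s = Ps − Pb = 102.5 − 69.5 = 33.

Required subsidy s = 33 per unit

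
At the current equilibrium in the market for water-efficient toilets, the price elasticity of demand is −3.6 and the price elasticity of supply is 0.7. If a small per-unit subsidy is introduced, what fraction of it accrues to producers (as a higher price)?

Producer share = 36/43

For a small subsidy around the equilibrium, the benefit split depends on the relative slopes, which at a point are proportional to the elasticities.
Buyer share = εs/(εs + |εd|) = 0.7/(0.7 + 3.6) = 7/43; seller share = |εd|/(εs + |εd|) = 36/43.
So producers capture 36/43 of the subsidy.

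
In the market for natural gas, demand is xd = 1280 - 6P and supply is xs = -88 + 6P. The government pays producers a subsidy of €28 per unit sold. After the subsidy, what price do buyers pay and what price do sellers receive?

Buyers pay €100; sellers receive €128

Pre-subsidy: 1280 - 6P = -88 + 6P gives P* = 114, x* = 596.
With the subsidy, sellers receive Ps = Pb + 28 for each unit, where Pb is the price buyers pay.
Supply in terms of Pb becomes xs = -88 + 6(Pb + 28) = 80 + 6Pb. Setting this equal to demand: 1280 - 6Pb = 80 + 6Pb, so Pb = 100.
Sellers receive Ps = 100 + 28 = 128; x' = 1280 − 6·100 = 680.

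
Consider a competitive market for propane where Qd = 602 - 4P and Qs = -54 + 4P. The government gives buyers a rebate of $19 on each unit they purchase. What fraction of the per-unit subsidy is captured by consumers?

Consumer share = 0.5

Pre-subsidy: 602 - 4P = -54 + 4P gives P* = 82, Q* = 274.
With the rebate, buyers effectively pay Pb = Ps − 19, where Ps is the price sellers receive.
Demand in terms of Ps becomes Qd = 602 − 4(Ps − 19) = 678 - 4Ps. Setting this equal to supply: 678 - 4Ps = -54 + 4Ps, so Ps = 91.5.
Buyers pay Pb = 91.5 − 19 = 72.5; Q' = -54 + 4·91.5 = 312.
Buyers' price falls by P* − Pb = 82 − 72.5 = 9.5; sellers' price rises by Ps − P* = 91.5 − 82 = 9.5.
So consumers capture 9.5/19 = 0.5 of each unit of subsidy.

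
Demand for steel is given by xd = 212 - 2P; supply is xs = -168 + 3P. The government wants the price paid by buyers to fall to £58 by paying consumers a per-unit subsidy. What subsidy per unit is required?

Required subsidy s = £30 per unit

At a buyer price of 58, quantity demanded is 212 − 2·58 = 96.
Sellers supply 96 only when they receive Ps with -168 + 3·Ps = 96, i.e. Ps = 88.
s = Ps − Pb = 88 − 58 = 30.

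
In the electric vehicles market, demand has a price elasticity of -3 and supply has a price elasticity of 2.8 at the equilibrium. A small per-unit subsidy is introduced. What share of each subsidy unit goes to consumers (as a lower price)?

For a small subsidy around the equilibrium, the benefit split depends on the relative slopes, which at a point are proportional to the elasticities.
Buyer share = εs/(εs + |εd|) = 2.8/(2.8 + 3) = 14/29; seller share = |εd|/(εs + |εd|) = 15/29.

Consumer share = 14/29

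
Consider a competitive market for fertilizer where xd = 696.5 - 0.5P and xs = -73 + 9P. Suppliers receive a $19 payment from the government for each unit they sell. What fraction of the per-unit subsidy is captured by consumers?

Consumer share = 18/19

Pre-subsidy: 696.5 - 0.5P = -73 + 9P gives P* = 81, x* = 656.
With the subsidy, sellers receive Ps = Pb + 19 for each unit, where Pb is the price buyers pay.
Supply in terms of Pb becomes xs = -73 + 9(Pb + 19) = 98 + 9Pb. Setting this equal to demand: 696.5 - 0.5Pb = 98 + 9Pb, so Pb = 63.
Sellers receive Ps = 63 + 19 = 82; x' = 696.5 − 0.5·63 = 665.
Buyers' price falls by P* − Pb = 81 − 63 = 18; sellers' price rises by Ps − P* = 82 − 81 = 1.
So consumers capture 18/19 = 18/19 of each unit of subsidy.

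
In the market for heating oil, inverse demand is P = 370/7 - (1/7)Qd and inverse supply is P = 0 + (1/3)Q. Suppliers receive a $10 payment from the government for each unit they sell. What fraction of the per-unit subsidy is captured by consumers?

Pre-subsidy: 370/7 - (1/7)Q = 0 + (1/3)Q gives Q* = 111 and P* = 37.
With the subsidy, sellers receive Ps = Pb + 10 for each unit, where Pb is the price buyers pay.
On the curves, Pb = 370/7 - (1/7)Q and Ps = 0 + (1/3)Q; the wedge Ps − Pb = 10 gives 0 + (1/3)Q − (370/7 - (1/7)Q) = 10, so Q' = 132.
Then Pb = 370/7 − (1/7)·132 = 34 and Ps = 0 + (1/3)·132 = 44.
Buyers' price falls by P* − Pb = 37 − 34 = 3; sellers' price rises by Ps − P* = 44 − 37 = 7.
So consumers capture 3/10 = 0.3 of each unit of subsidy.

Consumer share = 0.3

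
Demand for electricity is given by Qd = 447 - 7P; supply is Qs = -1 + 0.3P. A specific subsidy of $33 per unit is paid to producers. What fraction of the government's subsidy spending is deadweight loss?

Pre-subsidy: 447 - 7P = -1 + 0.3P gives P* = 4480/73, Q* = 1271/73.
With the subsidy, sellers receive Ps = Pb + 33 for each unit, where Pb is the price buyers pay.
Supply in terms of Pb becomes Qs = -1 + 0.3(Pb + 33) = 8.9 + 0.3Pb. Setting this equal to demand: 447 - 7Pb = 8.9 + 0.3Pb, so Pb = 4381/73.
Sellers receive Ps = 4381/73 + 33 = 6790/73; Q' = 447 − 7·(4381/73) = 1964/73.
ΔCS = ½(1271/73 + 1964/73)(4480/73 − 4381/73) = 320265/10658; ΔPS = ½(1271/73 + 1964/73)(6790/73 − 4480/73) = 3736425/5329.
Government spending = 33 × 1964/73 = 64812/73.
DWL = ½ × 33 × (1964/73 − 1271/73) = 22869/146; fraction = (22869/146) / (64812/73) = 693/3928.

DWL / government spending = 693/3928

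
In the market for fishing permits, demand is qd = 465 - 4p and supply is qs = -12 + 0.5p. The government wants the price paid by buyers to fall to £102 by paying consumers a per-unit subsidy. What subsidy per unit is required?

Required subsidy s = £36 per unit

At a buyer price of 102, quantity demanded is 465 − 4·102 = 57.
Sellers supply 57 only when they receive ps with -12 + 0.5·ps = 57, i.e. ps = 138.
s = ps − pb = 138 − 102 = 36.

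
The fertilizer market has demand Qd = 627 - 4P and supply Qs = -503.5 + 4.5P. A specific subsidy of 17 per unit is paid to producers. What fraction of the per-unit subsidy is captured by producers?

Producer share = 8/17

Pre-subsidy: 627 - 4P = -503.5 + 4.5P gives P* = 133, Q* = 95.
With the subsidy, sellers receive Ps = Pb + 17 for each unit, where Pb is the price buyers pay.
Supply in terms of Pb becomes Qs = -503.5 + 4.5(Pb + 17) = -427 + 4.5Pb. Setting this equal to demand: 627 - 4Pb = -427 + 4.5Pb, so Pb = 124.
Sellers receive Ps = 124 + 17 = 141; Q' = 627 − 4·124 = 131.
Buyers' price falls by P* − Pb = 133 − 124 = 9; sellers' price rises by Ps − P* = 141 − 133 = 8.
So producers capture 8/17 = 8/17 of each unit of subsidy.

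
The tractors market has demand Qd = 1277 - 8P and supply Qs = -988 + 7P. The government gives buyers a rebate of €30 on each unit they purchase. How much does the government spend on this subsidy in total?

Pre-subsidy: 1277 - 8P = -988 + 7P gives P* = 151, Q* = 69.
With the rebate, buyers effectively pay Pb = Ps − 30, where Ps is the price sellers receive.
Demand in terms of Ps becomes Qd = 1277 − 8(Ps − 30) = 1517 - 8Ps. Setting this equal to supply: 1517 - 8Ps = -988 + 7Ps, so Ps = 167.
Buyers pay Pb = 167 − 30 = 137; Q' = -988 + 7·167 = 181.
Government outlay = subsidy × quantity = 30 × 181 = 5430.

Government cost = €5430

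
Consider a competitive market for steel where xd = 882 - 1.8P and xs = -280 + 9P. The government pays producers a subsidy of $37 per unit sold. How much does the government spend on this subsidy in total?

Pre-subsidy: 882 - 1.8P = -280 + 9P gives P* = 2905/27, x* = 2065/3.
With the subsidy, sellers receive Ps = Pb + 37 for each unit, where Pb is the price buyers pay.
Supply in terms of Pb becomes xs = -280 + 9(Pb + 37) = 53 + 9Pb. Setting this equal to demand: 882 - 1.8Pb = 53 + 9Pb, so Pb = 4145/54.
Sellers receive Ps = 4145/54 + 37 = 6143/54; x' = 882 − 1.8·(4145/54) = 4463/6.
Government outlay = subsidy × quantity = 37 × 4463/6 = 165131/6.

Government cost = 165131/6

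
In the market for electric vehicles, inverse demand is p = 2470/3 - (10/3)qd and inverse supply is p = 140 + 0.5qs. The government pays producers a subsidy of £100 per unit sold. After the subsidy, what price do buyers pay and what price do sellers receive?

Buyers pay 3270/23; sellers receive 5570/23

Pre-subsidy: 2470/3 - (10/3)q = 140 + 0.5q gives q* = 4100/23 and p* = 5270/23.
With the subsidy, sellers receive ps = pb + 100 for each unit, where pb is the price buyers pay.
On the curves, pb = 2470/3 - (10/3)q and ps = 140 + 0.5q; the wedge ps − pb = 100 gives 140 + 0.5q − (2470/3 - (10/3)q) = 100, so q' = 4700/23.
Then pb = 2470/3 − (10/3)·(4700/23) = 3270/23 and ps = 140 + 0.5·(4700/23) = 5570/23.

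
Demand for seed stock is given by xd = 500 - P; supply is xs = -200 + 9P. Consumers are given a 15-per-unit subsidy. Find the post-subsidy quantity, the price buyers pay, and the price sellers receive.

Pre-subsidy: 500 - P = -200 + 9P gives P* = 70, x* = 430.
With the rebate, buyers effectively pay Pb = Ps − 15, where Ps is the price sellers receive.
Demand in terms of Ps becomes xd = 500 − 1(Ps − 15) = 515 - Ps. Setting this equal to supply: 515 - Ps = -200 + 9Ps, so Ps = 71.5.
Buyers pay Pb = 71.5 − 15 = 56.5; x' = -200 + 9·71.5 = 443.5.

x' = 443.5; buyers pay 56.5; sellers receive 71.5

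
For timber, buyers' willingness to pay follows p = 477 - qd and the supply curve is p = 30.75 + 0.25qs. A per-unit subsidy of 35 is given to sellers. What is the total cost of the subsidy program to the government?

Government cost = 13475

Pre-subsidy: 477 - q = 30.75 + 0.25q gives q* = 357 and p* = 120.
With the subsidy, sellers receive ps = pb + 35 for each unit, where pb is the price buyers pay.
On the curves, pb = 477 - q and ps = 30.75 + 0.25q; the wedge ps − pb = 35 gives 30.75 + 0.25q − (477 - q) = 35, so q' = 385.
Then pb = 477 − 1·385 = 92 and ps = 30.75 + 0.25·385 = 127.
Government outlay = subsidy × quantity = 35 × 385 = 13475.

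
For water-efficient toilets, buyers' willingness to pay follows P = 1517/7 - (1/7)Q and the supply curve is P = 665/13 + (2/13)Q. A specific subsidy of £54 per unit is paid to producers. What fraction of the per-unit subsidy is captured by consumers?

Pre-subsidy: 1517/7 - (1/7)Q = 665/13 + (2/13)Q gives Q* = 558 and P* = 137.
With the subsidy, sellers receive Ps = Pb + 54 for each unit, where Pb is the price buyers pay.
On the curves, Pb = 1517/7 - (1/7)Q and Ps = 665/13 + (2/13)Q; the wedge Ps − Pb = 54 gives 665/13 + (2/13)Q − (1517/7 - (1/7)Q) = 54, so Q' = 740.
Then Pb = 1517/7 − (1/7)·740 = 111 and Ps = 665/13 + (2/13)·740 = 165.
Buyers' price falls by P* − Pb = 137 − 111 = 26; sellers' price rises by Ps − P* = 165 − 137 = 28.
So consumers capture 26/54 = 13/27 of each unit of subsidy.

Consumer share = 13/27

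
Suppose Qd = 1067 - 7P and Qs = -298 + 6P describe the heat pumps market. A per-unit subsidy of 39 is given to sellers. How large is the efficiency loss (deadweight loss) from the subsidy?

Pre-subsidy: 1067 - 7P = -298 + 6P gives P* = 105, Q* = 332.
With the subsidy, sellers receive Ps = Pb + 39 for each unit, where Pb is the price buyers pay.
Supply in terms of Pb becomes Qs = -298 + 6(Pb + 39) = -64 + 6Pb. Setting this equal to demand: 1067 - 7Pb = -64 + 6Pb, so Pb = 87.
Sellers receive Ps = 87 + 39 = 126; Q' = 1067 − 7·87 = 458.
The subsidy expands output by 458 − 332 = 126 past the efficient level; on those units the gap between marginal cost and willingness to pay runs from 0 up to 39.
DWL = ½ × 39 × 126 = 2457.

Deadweight loss = 2457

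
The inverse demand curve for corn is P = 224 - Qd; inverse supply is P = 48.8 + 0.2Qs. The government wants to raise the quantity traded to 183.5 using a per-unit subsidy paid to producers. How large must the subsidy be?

Required subsidy s = 45 per unit

At Q = 183.5, from the demand curve buyers pay Pb = 224 − 1·183.5 = 40.5; from the supply curve sellers need Ps = 48.8 + 0.2·183.5 = 85.5.
The subsidy must fill the gap: s = Ps − Pb = 85.5 − 40.5 = 45.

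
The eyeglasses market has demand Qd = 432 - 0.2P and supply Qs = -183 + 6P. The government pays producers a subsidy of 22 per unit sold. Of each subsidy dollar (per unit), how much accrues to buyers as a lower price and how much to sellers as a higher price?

Buyers gain 660/31 per unit; sellers gain 22/31 per unit

Pre-subsidy: 432 - 0.2P = -183 + 6P gives P* = 3075/31, Q* = 12777/31.
With the subsidy, sellers receive Ps = Pb + 22 for each unit, where Pb is the price buyers pay.
Supply in terms of Pb becomes Qs = -183 + 6(Pb + 22) = -51 + 6Pb. Setting this equal to demand: 432 - 0.2Pb = -51 + 6Pb, so Pb = 2415/31.
Sellers receive Ps = 2415/31 + 22 = 3097/31; Q' = 432 − 0.2·(2415/31) = 12909/31.
Buyers' price falls by P* − Pb = 3075/31 − 2415/31 = 660/31; sellers' price rises by Ps − P* = 3097/31 − 3075/31 = 22/31.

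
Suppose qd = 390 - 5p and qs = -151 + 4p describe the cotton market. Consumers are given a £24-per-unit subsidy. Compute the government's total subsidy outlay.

Government cost = 10280/3

Pre-subsidy: 390 - 5p = -151 + 4p gives p* = 541/9, q* = 805/9.
With the rebate, buyers effectively pay pb = ps − 24, where ps is the price sellers receive.
Demand in terms of ps becomes qd = 390 − 5(ps − 24) = 510 - 5ps. Setting this equal to supply: 510 - 5ps = -151 + 4ps, so ps = 661/9.
Buyers pay pb = 661/9 − 24 = 445/9; q' = -151 + 4·(661/9) = 1285/9.
Government outlay = subsidy × quantity = 24 × 1285/9 = 10280/3.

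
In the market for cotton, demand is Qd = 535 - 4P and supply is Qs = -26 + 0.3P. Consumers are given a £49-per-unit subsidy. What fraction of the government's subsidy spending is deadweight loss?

DWL / government spending = 294/1153

Pre-subsidy: 535 - 4P = -26 + 0.3P gives P* = 5610/43, Q* = 565/43.
With the rebate, buyers effectively pay Pb = Ps − 49, where Ps is the price sellers receive.
Demand in terms of Ps becomes Qd = 535 − 4(Ps − 49) = 731 - 4Ps. Setting this equal to supply: 731 - 4Ps = -26 + 0.3Ps, so Ps = 7570/43.
Buyers pay Pb = 7570/43 − 49 = 5463/43; Q' = -26 + 0.3·(7570/43) = 1153/43.
ΔCS = ½(565/43 + 1153/43)(5610/43 − 5463/43) = 126273/1849; ΔPS = ½(565/43 + 1153/43)(7570/43 − 5610/43) = 1683640/1849.
Government spending = 49 × 1153/43 = 56497/43.
DWL = ½ × 49 × (1153/43 − 565/43) = 14406/43; fraction = (14406/43) / (56497/43) = 294/1153.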